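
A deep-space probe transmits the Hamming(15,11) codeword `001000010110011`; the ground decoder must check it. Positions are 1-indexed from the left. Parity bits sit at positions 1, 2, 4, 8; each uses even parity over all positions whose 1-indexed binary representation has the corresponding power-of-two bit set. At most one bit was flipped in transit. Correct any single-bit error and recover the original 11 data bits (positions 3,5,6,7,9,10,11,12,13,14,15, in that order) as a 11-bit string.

s1: b1⊕b3⊕b5⊕b7⊕b9⊕b11⊕b13⊕b15 = 0⊕1⊕0⊕0⊕0⊕1⊕0⊕1 = 1
s2: b2⊕b3⊕b6⊕b7⊕b10⊕b11⊕b14⊕b15 = 0⊕1⊕0⊕0⊕1⊕1⊕1⊕1 = 1
s4: b4⊕b5⊕b6⊕b7⊕b12⊕b13⊕b14⊕b15 = 0⊕0⊕0⊕0⊕0⊕0⊕1⊕1 = 0
s8: b8⊕b9⊕b10⊕b11⊕b12⊕b13⊕b14⊕b15 = 1⊕0⊕1⊕1⊕0⊕0⊕1⊕1 = 1
Syndrome (s8...s1) = 1011 → position 11.
Flip bit 11: corrected codeword = 001000010100011
Data bits at positions 3,5,6,7,9,10,11,12,13,14,15: 10000100011

10000100011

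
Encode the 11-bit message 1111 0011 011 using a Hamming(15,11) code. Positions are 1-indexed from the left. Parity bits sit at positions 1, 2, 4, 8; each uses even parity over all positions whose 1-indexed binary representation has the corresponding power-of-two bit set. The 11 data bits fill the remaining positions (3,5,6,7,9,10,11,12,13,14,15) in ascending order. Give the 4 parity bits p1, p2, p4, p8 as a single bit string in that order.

1000

Place data bits at non-power-of-two positions: b3=1, b5=1, b6=1, b7=1, b9=0, b10=0, b11=1, b12=1, b13=0, b14=1, b15=1.
p1 = XOR of data positions {3,5,7,9,11,13,15} = 1⊕1⊕1⊕0⊕1⊕0⊕1 = 1
p2 = XOR of data positions {3,6,7,10,11,14,15} = 1⊕1⊕1⊕0⊕1⊕1⊕1 = 0
p4 = XOR of data positions {5,6,7,12,13,14,15} = 1⊕1⊕1⊕1⊕0⊕1⊕1 = 0
p8 = XOR of data positions {9,10,11,12,13,14,15} = 0⊕0⊕1⊕1⊕0⊕1⊕1 = 0
Parity bits p1,p2,p4,p8 = 1000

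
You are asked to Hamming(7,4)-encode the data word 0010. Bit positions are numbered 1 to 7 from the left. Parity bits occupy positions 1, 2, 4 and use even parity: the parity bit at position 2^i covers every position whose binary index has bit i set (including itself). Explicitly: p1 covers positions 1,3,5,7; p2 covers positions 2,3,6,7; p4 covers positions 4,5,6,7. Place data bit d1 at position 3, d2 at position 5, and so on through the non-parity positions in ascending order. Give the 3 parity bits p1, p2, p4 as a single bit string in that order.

011

Place data bits at non-power-of-two positions: b3=0, b5=0, b6=1, b7=0.
p1 = XOR of data positions {3,5,7} = 0⊕0⊕0 = 0
p2 = XOR of data positions {3,6,7} = 0⊕1⊕0 = 1
p4 = XOR of data positions {5,6,7} = 0⊕1⊕0 = 1
Parity bits p1,p2,p4 = 011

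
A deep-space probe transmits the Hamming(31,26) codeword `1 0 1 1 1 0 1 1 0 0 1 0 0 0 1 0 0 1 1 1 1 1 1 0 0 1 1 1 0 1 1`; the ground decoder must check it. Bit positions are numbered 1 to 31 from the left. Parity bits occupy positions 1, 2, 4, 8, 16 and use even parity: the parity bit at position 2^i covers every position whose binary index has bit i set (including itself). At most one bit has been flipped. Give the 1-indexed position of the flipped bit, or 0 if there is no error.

s1: b1⊕b3⊕b5⊕b7⊕b9⊕b11⊕b13⊕b15⊕b17⊕b19⊕b21⊕b23⊕b25⊕b27⊕b29⊕b31 = 1⊕1⊕1⊕1⊕0⊕1⊕0⊕1⊕0⊕1⊕1⊕1⊕0⊕1⊕0⊕1 = 1
s2: b2⊕b3⊕b6⊕b7⊕b10⊕b11⊕b14⊕b15⊕b18⊕b19⊕b22⊕b23⊕b26⊕b27⊕b30⊕b31 = 0⊕1⊕0⊕1⊕0⊕1⊕0⊕1⊕1⊕1⊕1⊕1⊕1⊕1⊕1⊕1 = 0
s4: b4⊕b5⊕b6⊕b7⊕b12⊕b13⊕b14⊕b15⊕b20⊕b21⊕b22⊕b23⊕b28⊕b29⊕b30⊕b31 = 1⊕1⊕0⊕1⊕0⊕0⊕0⊕1⊕1⊕1⊕1⊕1⊕1⊕0⊕1⊕1 = 1
s8: b8⊕b9⊕b10⊕b11⊕b12⊕b13⊕b14⊕b15⊕b24⊕b25⊕b26⊕b27⊕b28⊕b29⊕b30⊕b31 = 1⊕0⊕0⊕1⊕0⊕0⊕0⊕1⊕0⊕0⊕1⊕1⊕1⊕0⊕1⊕1 = 0
s16: b16⊕b17⊕b18⊕b19⊕b20⊕b21⊕b22⊕b23⊕b24⊕b25⊕b26⊕b27⊕b28⊕b29⊕b30⊕b31 = 0⊕0⊕1⊕1⊕1⊕1⊕1⊕1⊕0⊕0⊕1⊕1⊕1⊕0⊕1⊕1 = 1
Syndrome (s16...s1) = 10101 → position 21.

21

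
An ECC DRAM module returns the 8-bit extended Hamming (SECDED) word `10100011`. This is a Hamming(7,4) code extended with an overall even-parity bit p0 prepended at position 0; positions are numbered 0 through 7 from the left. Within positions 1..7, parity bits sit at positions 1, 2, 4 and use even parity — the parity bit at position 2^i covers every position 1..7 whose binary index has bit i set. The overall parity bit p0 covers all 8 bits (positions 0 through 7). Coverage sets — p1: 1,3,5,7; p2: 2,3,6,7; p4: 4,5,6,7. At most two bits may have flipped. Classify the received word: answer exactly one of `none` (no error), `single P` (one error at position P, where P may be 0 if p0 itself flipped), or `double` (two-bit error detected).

double

s1: b1⊕b3⊕b5⊕b7 = 0⊕0⊕0⊕1 = 1
s2: b2⊕b3⊕b6⊕b7 = 1⊕0⊕1⊕1 = 1
s4: b4⊕b5⊕b6⊕b7 = 0⊕0⊕1⊕1 = 0
Syndrome (s4...s1) = 011 → position 3.
Overall parity (XOR of all 8 bits, including p0): 1⊕0⊕1⊕0⊕0⊕0⊕1⊕1 = 0
Overall=0, syndrome position=3 → double-bit error detected (uncorrectable).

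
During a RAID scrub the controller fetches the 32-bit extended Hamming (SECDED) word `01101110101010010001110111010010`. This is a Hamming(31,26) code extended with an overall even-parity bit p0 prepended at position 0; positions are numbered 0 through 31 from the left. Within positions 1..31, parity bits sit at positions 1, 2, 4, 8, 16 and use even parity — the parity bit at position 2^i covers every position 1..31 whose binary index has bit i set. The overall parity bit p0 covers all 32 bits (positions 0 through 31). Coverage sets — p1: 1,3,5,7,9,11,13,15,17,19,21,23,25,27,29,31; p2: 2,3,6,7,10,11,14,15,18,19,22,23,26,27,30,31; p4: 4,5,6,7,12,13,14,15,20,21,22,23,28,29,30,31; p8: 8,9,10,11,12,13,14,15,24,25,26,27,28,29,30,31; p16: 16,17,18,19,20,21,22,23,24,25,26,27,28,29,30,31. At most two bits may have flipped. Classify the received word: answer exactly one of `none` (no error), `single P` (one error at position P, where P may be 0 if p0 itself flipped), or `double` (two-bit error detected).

s1: b1⊕b3⊕b5⊕b7⊕b9⊕b11⊕b13⊕b15⊕b17⊕b19⊕b21⊕b23⊕b25⊕b27⊕b29⊕b31 = 1⊕0⊕1⊕0⊕0⊕0⊕0⊕1⊕0⊕1⊕1⊕1⊕1⊕1⊕0⊕0 = 0
s2: b2⊕b3⊕b6⊕b7⊕b10⊕b11⊕b14⊕b15⊕b18⊕b19⊕b22⊕b23⊕b26⊕b27⊕b30⊕b31 = 1⊕0⊕1⊕0⊕1⊕0⊕0⊕1⊕0⊕1⊕0⊕1⊕0⊕1⊕1⊕0 = 0
s4: b4⊕b5⊕b6⊕b7⊕b12⊕b13⊕b14⊕b15⊕b20⊕b21⊕b22⊕b23⊕b28⊕b29⊕b30⊕b31 = 1⊕1⊕1⊕0⊕1⊕0⊕0⊕1⊕1⊕1⊕0⊕1⊕0⊕0⊕1⊕0 = 1
s8: b8⊕b9⊕b10⊕b11⊕b12⊕b13⊕b14⊕b15⊕b24⊕b25⊕b26⊕b27⊕b28⊕b29⊕b30⊕b31 = 1⊕0⊕1⊕0⊕1⊕0⊕0⊕1⊕1⊕1⊕0⊕1⊕0⊕0⊕1⊕0 = 0
s16: b16⊕b17⊕b18⊕b19⊕b20⊕b21⊕b22⊕b23⊕b24⊕b25⊕b26⊕b27⊕b28⊕b29⊕b30⊕b31 = 0⊕0⊕0⊕1⊕1⊕1⊕0⊕1⊕1⊕1⊕0⊕1⊕0⊕0⊕1⊕0 = 0
Syndrome (s16...s1) = 00100 → position 4.
Overall parity (XOR of all 32 bits, including p0): 0⊕1⊕1⊕0⊕1⊕1⊕1⊕0⊕1⊕0⊕1⊕0⊕1⊕0⊕0⊕1⊕0⊕0⊕0⊕1⊕1⊕1⊕0⊕1⊕1⊕1⊕0⊕1⊕0⊕0⊕1⊕0 = 1
Overall=1, syndrome position=4 → single-bit error at position 4.

single 4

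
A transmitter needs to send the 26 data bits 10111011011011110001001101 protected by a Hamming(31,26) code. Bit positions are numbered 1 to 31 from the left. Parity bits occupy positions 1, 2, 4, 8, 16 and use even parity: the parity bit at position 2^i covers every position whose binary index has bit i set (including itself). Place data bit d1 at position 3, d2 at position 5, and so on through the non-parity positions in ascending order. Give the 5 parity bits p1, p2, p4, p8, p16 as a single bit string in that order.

Place data bits at non-power-of-two positions: b3=1, b5=0, b6=1, b7=1, b9=1, b10=0, b11=1, b12=1, b13=0, b14=1, b15=1, b17=0, b18=1, b19=1, b20=1, b21=1, b22=0, b23=0, b24=0, b25=1, b26=0, b27=0, b28=1, b29=1, b30=0, b31=1.
p1 = XOR of data positions {3,5,7,9,11,13,15,17,19,21,23,25,27,29,31} = 1⊕0⊕1⊕1⊕1⊕0⊕1⊕0⊕1⊕1⊕0⊕1⊕0⊕1⊕1 = 0
p2 = XOR of data positions {3,6,7,10,11,14,15,18,19,22,23,26,27,30,31} = 1⊕1⊕1⊕0⊕1⊕1⊕1⊕1⊕1⊕0⊕0⊕0⊕0⊕0⊕1 = 1
p4 = XOR of data positions {5,6,7,12,13,14,15,20,21,22,23,28,29,30,31} = 0⊕1⊕1⊕1⊕0⊕1⊕1⊕1⊕1⊕0⊕0⊕1⊕1⊕0⊕1 = 0
p8 = XOR of data positions {9,10,11,12,13,14,15,24,25,26,27,28,29,30,31} = 1⊕0⊕1⊕1⊕0⊕1⊕1⊕0⊕1⊕0⊕0⊕1⊕1⊕0⊕1 = 1
p16 = XOR of data positions {17,18,19,20,21,22,23,24,25,26,27,28,29,30,31} = 0⊕1⊕1⊕1⊕1⊕0⊕0⊕0⊕1⊕0⊕0⊕1⊕1⊕0⊕1 = 0
Parity bits p1,p2,p4,p8,p16 = 01010

01010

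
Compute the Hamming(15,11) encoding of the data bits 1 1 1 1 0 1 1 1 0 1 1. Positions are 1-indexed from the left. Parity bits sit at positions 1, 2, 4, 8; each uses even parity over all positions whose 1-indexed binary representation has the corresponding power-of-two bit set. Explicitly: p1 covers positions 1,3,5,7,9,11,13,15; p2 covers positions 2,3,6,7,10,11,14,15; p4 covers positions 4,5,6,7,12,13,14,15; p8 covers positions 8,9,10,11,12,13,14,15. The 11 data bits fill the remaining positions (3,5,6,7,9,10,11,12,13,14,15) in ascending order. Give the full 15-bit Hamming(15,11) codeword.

Place data bits at non-power-of-two positions: b3=1, b5=1, b6=1, b7=1, b9=0, b10=1, b11=1, b12=1, b13=0, b14=1, b15=1.
p1 = XOR of data positions {3,5,7,9,11,13,15} = 1⊕1⊕1⊕0⊕1⊕0⊕1 = 1
p2 = XOR of data positions {3,6,7,10,11,14,15} = 1⊕1⊕1⊕1⊕1⊕1⊕1 = 1
p4 = XOR of data positions {5,6,7,12,13,14,15} = 1⊕1⊕1⊕1⊕0⊕1⊕1 = 0
p8 = XOR of data positions {9,10,11,12,13,14,15} = 0⊕1⊕1⊕1⊕0⊕1⊕1 = 1
Codeword b1..b15 = 111011110111011

111011110111011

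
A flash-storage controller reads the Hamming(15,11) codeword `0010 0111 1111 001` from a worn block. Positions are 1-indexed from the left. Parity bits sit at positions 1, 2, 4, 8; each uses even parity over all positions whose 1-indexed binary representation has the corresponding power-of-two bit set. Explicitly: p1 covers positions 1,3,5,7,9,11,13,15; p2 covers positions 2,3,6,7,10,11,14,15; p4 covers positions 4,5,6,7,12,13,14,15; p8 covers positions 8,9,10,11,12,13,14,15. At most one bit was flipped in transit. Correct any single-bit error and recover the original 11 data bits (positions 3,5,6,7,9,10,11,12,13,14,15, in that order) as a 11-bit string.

s1: b1⊕b3⊕b5⊕b7⊕b9⊕b11⊕b13⊕b15 = 0⊕1⊕0⊕1⊕1⊕1⊕0⊕1 = 1
s2: b2⊕b3⊕b6⊕b7⊕b10⊕b11⊕b14⊕b15 = 0⊕1⊕1⊕1⊕1⊕1⊕0⊕1 = 0
s4: b4⊕b5⊕b6⊕b7⊕b12⊕b13⊕b14⊕b15 = 0⊕0⊕1⊕1⊕1⊕0⊕0⊕1 = 0
s8: b8⊕b9⊕b10⊕b11⊕b12⊕b13⊕b14⊕b15 = 1⊕1⊕1⊕1⊕1⊕0⊕0⊕1 = 0
Syndrome (s8...s1) = 0001 → position 1.
Flip bit 1: corrected codeword = 101001111111001
Data bits at positions 3,5,6,7,9,10,11,12,13,14,15: 10111111001

10111111001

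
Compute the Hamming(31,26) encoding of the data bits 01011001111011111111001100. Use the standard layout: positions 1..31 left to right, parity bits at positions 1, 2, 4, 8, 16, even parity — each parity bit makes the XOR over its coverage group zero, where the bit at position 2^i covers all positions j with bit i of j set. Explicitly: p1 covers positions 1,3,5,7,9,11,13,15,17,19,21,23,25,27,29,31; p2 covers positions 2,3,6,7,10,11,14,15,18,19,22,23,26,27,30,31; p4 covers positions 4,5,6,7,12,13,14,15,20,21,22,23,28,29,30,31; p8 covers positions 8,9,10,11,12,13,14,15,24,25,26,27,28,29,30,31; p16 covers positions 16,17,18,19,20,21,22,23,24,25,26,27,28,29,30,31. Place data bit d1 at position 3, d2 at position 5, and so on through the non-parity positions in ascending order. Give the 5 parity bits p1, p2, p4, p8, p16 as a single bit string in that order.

01010

Place data bits at non-power-of-two positions: b3=0, b5=1, b6=0, b7=1, b9=1, b10=0, b11=0, b12=1, b13=1, b14=1, b15=1, b17=0, b18=1, b19=1, b20=1, b21=1, b22=1, b23=1, b24=1, b25=1, b26=0, b27=0, b28=1, b29=1, b30=0, b31=0.
p1 = XOR of data positions {3,5,7,9,11,13,15,17,19,21,23,25,27,29,31} = 0⊕1⊕1⊕1⊕0⊕1⊕1⊕0⊕1⊕1⊕1⊕1⊕0⊕1⊕0 = 0
p2 = XOR of data positions {3,6,7,10,11,14,15,18,19,22,23,26,27,30,31} = 0⊕0⊕1⊕0⊕0⊕1⊕1⊕1⊕1⊕1⊕1⊕0⊕0⊕0⊕0 = 1
p4 = XOR of data positions {5,6,7,12,13,14,15,20,21,22,23,28,29,30,31} = 1⊕0⊕1⊕1⊕1⊕1⊕1⊕1⊕1⊕1⊕1⊕1⊕1⊕0⊕0 = 0
p8 = XOR of data positions {9,10,11,12,13,14,15,24,25,26,27,28,29,30,31} = 1⊕0⊕0⊕1⊕1⊕1⊕1⊕1⊕1⊕0⊕0⊕1⊕1⊕0⊕0 = 1
p16 = XOR of data positions {17,18,19,20,21,22,23,24,25,26,27,28,29,30,31} = 0⊕1⊕1⊕1⊕1⊕1⊕1⊕1⊕1⊕0⊕0⊕1⊕1⊕0⊕0 = 0
Parity bits p1,p2,p4,p8,p16 = 01010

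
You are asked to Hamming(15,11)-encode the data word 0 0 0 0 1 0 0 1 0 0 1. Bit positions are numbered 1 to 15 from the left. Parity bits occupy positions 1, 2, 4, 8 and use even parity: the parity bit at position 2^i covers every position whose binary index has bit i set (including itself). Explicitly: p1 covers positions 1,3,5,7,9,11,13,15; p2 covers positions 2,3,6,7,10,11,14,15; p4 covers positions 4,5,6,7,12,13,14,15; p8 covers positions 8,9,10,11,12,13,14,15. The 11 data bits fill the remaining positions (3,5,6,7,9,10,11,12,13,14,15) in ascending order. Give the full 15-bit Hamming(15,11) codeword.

010000011001001

Place data bits at non-power-of-two positions: b3=0, b5=0, b6=0, b7=0, b9=1, b10=0, b11=0, b12=1, b13=0, b14=0, b15=1.
p1 = XOR of data positions {3,5,7,9,11,13,15} = 0⊕0⊕0⊕1⊕0⊕0⊕1 = 0
p2 = XOR of data positions {3,6,7,10,11,14,15} = 0⊕0⊕0⊕0⊕0⊕0⊕1 = 1
p4 = XOR of data positions {5,6,7,12,13,14,15} = 0⊕0⊕0⊕1⊕0⊕0⊕1 = 0
p8 = XOR of data positions {9,10,11,12,13,14,15} = 1⊕0⊕0⊕1⊕0⊕0⊕1 = 1
Codeword b1..b15 = 010000011001001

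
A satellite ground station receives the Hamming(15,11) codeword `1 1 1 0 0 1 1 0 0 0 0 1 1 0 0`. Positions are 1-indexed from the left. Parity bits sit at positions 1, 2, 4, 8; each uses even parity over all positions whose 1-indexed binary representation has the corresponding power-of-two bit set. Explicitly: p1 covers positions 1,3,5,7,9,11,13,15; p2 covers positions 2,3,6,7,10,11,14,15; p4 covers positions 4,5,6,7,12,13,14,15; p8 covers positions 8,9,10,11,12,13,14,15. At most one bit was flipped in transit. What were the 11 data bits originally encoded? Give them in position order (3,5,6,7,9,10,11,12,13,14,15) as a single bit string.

10110001100

s1: b1⊕b3⊕b5⊕b7⊕b9⊕b11⊕b13⊕b15 = 1⊕1⊕0⊕1⊕0⊕0⊕1⊕0 = 0
s2: b2⊕b3⊕b6⊕b7⊕b10⊕b11⊕b14⊕b15 = 1⊕1⊕1⊕1⊕0⊕0⊕0⊕0 = 0
s4: b4⊕b5⊕b6⊕b7⊕b12⊕b13⊕b14⊕b15 = 0⊕0⊕1⊕1⊕1⊕1⊕0⊕0 = 0
s8: b8⊕b9⊕b10⊕b11⊕b12⊕b13⊕b14⊕b15 = 0⊕0⊕0⊕0⊕1⊕1⊕0⊕0 = 0
Syndrome (s8...s1) = 0000 → position 0 (no error).
No correction needed.
Data bits at positions 3,5,6,7,9,10,11,12,13,14,15: 10110001100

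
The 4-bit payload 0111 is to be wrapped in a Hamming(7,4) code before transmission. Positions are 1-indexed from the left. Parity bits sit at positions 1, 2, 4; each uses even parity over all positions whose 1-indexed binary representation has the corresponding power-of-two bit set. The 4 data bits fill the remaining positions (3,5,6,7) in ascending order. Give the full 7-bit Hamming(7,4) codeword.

Place data bits at non-power-of-two positions: b3=0, b5=1, b6=1, b7=1.
p1 = XOR of data positions {3,5,7} = 0⊕1⊕1 = 0
p2 = XOR of data positions {3,6,7} = 0⊕1⊕1 = 0
p4 = XOR of data positions {5,6,7} = 1⊕1⊕1 = 1
Codeword b1..b7 = 0001111

0001111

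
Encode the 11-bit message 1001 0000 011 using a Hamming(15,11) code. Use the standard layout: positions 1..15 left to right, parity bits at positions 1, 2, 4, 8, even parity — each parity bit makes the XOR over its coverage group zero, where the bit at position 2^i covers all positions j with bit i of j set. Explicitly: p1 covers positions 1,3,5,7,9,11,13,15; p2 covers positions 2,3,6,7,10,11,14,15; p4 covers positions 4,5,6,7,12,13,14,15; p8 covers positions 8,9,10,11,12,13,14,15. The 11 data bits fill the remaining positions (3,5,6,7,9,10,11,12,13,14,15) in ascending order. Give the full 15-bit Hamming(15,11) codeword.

101100100000011

Place data bits at non-power-of-two positions: b3=1, b5=0, b6=0, b7=1, b9=0, b10=0, b11=0, b12=0, b13=0, b14=1, b15=1.
p1 = XOR of data positions {3,5,7,9,11,13,15} = 1⊕0⊕1⊕0⊕0⊕0⊕1 = 1
p2 = XOR of data positions {3,6,7,10,11,14,15} = 1⊕0⊕1⊕0⊕0⊕1⊕1 = 0
p4 = XOR of data positions {5,6,7,12,13,14,15} = 0⊕0⊕1⊕0⊕0⊕1⊕1 = 1
p8 = XOR of data positions {9,10,11,12,13,14,15} = 0⊕0⊕0⊕0⊕0⊕1⊕1 = 0
Codeword b1..b15 = 101100100000011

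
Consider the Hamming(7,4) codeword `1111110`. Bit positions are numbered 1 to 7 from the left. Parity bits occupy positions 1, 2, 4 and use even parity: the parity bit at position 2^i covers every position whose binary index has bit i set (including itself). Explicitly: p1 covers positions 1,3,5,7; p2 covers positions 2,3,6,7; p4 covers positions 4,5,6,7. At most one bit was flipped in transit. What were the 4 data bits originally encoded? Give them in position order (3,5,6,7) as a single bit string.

s1: b1⊕b3⊕b5⊕b7 = 1⊕1⊕1⊕0 = 1
s2: b2⊕b3⊕b6⊕b7 = 1⊕1⊕1⊕0 = 1
s4: b4⊕b5⊕b6⊕b7 = 1⊕1⊕1⊕0 = 1
Syndrome (s4...s1) = 111 → position 7.
Flip bit 7: corrected codeword = 1111111
Data bits at positions 3,5,6,7: 1111

1111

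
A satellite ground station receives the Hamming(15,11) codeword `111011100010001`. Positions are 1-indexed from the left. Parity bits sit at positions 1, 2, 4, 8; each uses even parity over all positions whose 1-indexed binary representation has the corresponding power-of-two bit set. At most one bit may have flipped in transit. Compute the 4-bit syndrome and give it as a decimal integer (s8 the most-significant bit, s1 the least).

0

s1: b1⊕b3⊕b5⊕b7⊕b9⊕b11⊕b13⊕b15 = 1⊕1⊕1⊕1⊕0⊕1⊕0⊕1 = 0
s2: b2⊕b3⊕b6⊕b7⊕b10⊕b11⊕b14⊕b15 = 1⊕1⊕1⊕1⊕0⊕1⊕0⊕1 = 0
s4: b4⊕b5⊕b6⊕b7⊕b12⊕b13⊕b14⊕b15 = 0⊕1⊕1⊕1⊕0⊕0⊕0⊕1 = 0
s8: b8⊕b9⊕b10⊕b11⊕b12⊕b13⊕b14⊕b15 = 0⊕0⊕0⊕1⊕0⊕0⊕0⊕1 = 0
Syndrome (s8...s1) = 0000 → position 0 (no error).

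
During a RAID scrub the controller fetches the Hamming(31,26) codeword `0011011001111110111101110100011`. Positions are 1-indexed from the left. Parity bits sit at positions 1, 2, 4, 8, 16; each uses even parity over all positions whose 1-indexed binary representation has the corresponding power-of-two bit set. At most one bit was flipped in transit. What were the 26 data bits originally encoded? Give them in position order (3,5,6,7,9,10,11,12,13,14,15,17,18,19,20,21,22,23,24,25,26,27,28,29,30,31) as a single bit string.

s1: b1⊕b3⊕b5⊕b7⊕b9⊕b11⊕b13⊕b15⊕b17⊕b19⊕b21⊕b23⊕b25⊕b27⊕b29⊕b31 = 0⊕1⊕0⊕1⊕0⊕1⊕1⊕1⊕1⊕1⊕0⊕1⊕0⊕0⊕0⊕1 = 1
s2: b2⊕b3⊕b6⊕b7⊕b10⊕b11⊕b14⊕b15⊕b18⊕b19⊕b22⊕b23⊕b26⊕b27⊕b30⊕b31 = 0⊕1⊕1⊕1⊕1⊕1⊕1⊕1⊕1⊕1⊕1⊕1⊕1⊕0⊕1⊕1 = 0
s4: b4⊕b5⊕b6⊕b7⊕b12⊕b13⊕b14⊕b15⊕b20⊕b21⊕b22⊕b23⊕b28⊕b29⊕b30⊕b31 = 1⊕0⊕1⊕1⊕1⊕1⊕1⊕1⊕1⊕0⊕1⊕1⊕0⊕0⊕1⊕1 = 0
s8: b8⊕b9⊕b10⊕b11⊕b12⊕b13⊕b14⊕b15⊕b24⊕b25⊕b26⊕b27⊕b28⊕b29⊕b30⊕b31 = 0⊕0⊕1⊕1⊕1⊕1⊕1⊕1⊕1⊕0⊕1⊕0⊕0⊕0⊕1⊕1 = 0
s16: b16⊕b17⊕b18⊕b19⊕b20⊕b21⊕b22⊕b23⊕b24⊕b25⊕b26⊕b27⊕b28⊕b29⊕b30⊕b31 = 0⊕1⊕1⊕1⊕1⊕0⊕1⊕1⊕1⊕0⊕1⊕0⊕0⊕0⊕1⊕1 = 0
Syndrome (s16...s1) = 00001 → position 1.
Flip bit 1: corrected codeword = 1011011001111110111101110100011
Data bits at positions 3,5,6,7,9,10,11,12,13,14,15,17,18,19,20,21,22,23,24,25,26,27,28,29,30,31: 10110111111111101110100011

10110111111111101110100011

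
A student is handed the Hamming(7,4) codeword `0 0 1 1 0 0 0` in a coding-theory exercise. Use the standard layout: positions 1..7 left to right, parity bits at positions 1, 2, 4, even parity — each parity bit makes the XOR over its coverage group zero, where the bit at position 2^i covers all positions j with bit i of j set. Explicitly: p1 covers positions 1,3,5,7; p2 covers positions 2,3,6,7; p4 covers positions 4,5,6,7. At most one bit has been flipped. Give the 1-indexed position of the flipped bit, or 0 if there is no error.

7

s1: b1⊕b3⊕b5⊕b7 = 0⊕1⊕0⊕0 = 1
s2: b2⊕b3⊕b6⊕b7 = 0⊕1⊕0⊕0 = 1
s4: b4⊕b5⊕b6⊕b7 = 1⊕0⊕0⊕0 = 1
Syndrome (s4...s1) = 111 → position 7.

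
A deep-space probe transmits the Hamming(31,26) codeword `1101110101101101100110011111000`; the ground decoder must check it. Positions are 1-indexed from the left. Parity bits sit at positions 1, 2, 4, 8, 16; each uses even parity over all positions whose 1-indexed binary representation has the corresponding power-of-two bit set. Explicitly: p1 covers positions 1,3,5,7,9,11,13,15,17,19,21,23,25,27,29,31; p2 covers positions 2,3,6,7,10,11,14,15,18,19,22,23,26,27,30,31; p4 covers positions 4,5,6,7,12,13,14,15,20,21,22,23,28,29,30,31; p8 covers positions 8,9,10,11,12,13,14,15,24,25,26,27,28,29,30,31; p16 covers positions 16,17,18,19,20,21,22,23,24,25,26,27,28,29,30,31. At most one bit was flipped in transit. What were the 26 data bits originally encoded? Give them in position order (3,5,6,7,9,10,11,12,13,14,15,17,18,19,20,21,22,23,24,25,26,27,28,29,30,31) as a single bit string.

s1: b1⊕b3⊕b5⊕b7⊕b9⊕b11⊕b13⊕b15⊕b17⊕b19⊕b21⊕b23⊕b25⊕b27⊕b29⊕b31 = 1⊕0⊕1⊕0⊕0⊕1⊕1⊕0⊕1⊕0⊕1⊕0⊕1⊕1⊕0⊕0 = 0
s2: b2⊕b3⊕b6⊕b7⊕b10⊕b11⊕b14⊕b15⊕b18⊕b19⊕b22⊕b23⊕b26⊕b27⊕b30⊕b31 = 1⊕0⊕1⊕0⊕1⊕1⊕1⊕0⊕0⊕0⊕0⊕0⊕1⊕1⊕0⊕0 = 1
s4: b4⊕b5⊕b6⊕b7⊕b12⊕b13⊕b14⊕b15⊕b20⊕b21⊕b22⊕b23⊕b28⊕b29⊕b30⊕b31 = 1⊕1⊕1⊕0⊕0⊕1⊕1⊕0⊕1⊕1⊕0⊕0⊕1⊕0⊕0⊕0 = 0
s8: b8⊕b9⊕b10⊕b11⊕b12⊕b13⊕b14⊕b15⊕b24⊕b25⊕b26⊕b27⊕b28⊕b29⊕b30⊕b31 = 1⊕0⊕1⊕1⊕0⊕1⊕1⊕0⊕1⊕1⊕1⊕1⊕1⊕0⊕0⊕0 = 0
s16: b16⊕b17⊕b18⊕b19⊕b20⊕b21⊕b22⊕b23⊕b24⊕b25⊕b26⊕b27⊕b28⊕b29⊕b30⊕b31 = 1⊕1⊕0⊕0⊕1⊕1⊕0⊕0⊕1⊕1⊕1⊕1⊕1⊕0⊕0⊕0 = 1
Syndrome (s16...s1) = 10010 → position 18.
Flip bit 18: corrected codeword = 1101110101101101110110011111000
Data bits at positions 3,5,6,7,9,10,11,12,13,14,15,17,18,19,20,21,22,23,24,25,26,27,28,29,30,31: 01100110110110110011111000

01100110110110110011111000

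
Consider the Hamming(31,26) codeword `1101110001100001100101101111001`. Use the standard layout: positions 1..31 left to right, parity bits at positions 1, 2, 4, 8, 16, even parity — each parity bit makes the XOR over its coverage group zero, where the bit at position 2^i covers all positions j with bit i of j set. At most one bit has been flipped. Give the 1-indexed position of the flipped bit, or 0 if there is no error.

10

s1: b1⊕b3⊕b5⊕b7⊕b9⊕b11⊕b13⊕b15⊕b17⊕b19⊕b21⊕b23⊕b25⊕b27⊕b29⊕b31 = 1⊕0⊕1⊕0⊕0⊕1⊕0⊕0⊕1⊕0⊕0⊕1⊕1⊕1⊕0⊕1 = 0
s2: b2⊕b3⊕b6⊕b7⊕b10⊕b11⊕b14⊕b15⊕b18⊕b19⊕b22⊕b23⊕b26⊕b27⊕b30⊕b31 = 1⊕0⊕1⊕0⊕1⊕1⊕0⊕0⊕0⊕0⊕1⊕1⊕1⊕1⊕0⊕1 = 1
s4: b4⊕b5⊕b6⊕b7⊕b12⊕b13⊕b14⊕b15⊕b20⊕b21⊕b22⊕b23⊕b28⊕b29⊕b30⊕b31 = 1⊕1⊕1⊕0⊕0⊕0⊕0⊕0⊕1⊕0⊕1⊕1⊕1⊕0⊕0⊕1 = 0
s8: b8⊕b9⊕b10⊕b11⊕b12⊕b13⊕b14⊕b15⊕b24⊕b25⊕b26⊕b27⊕b28⊕b29⊕b30⊕b31 = 0⊕0⊕1⊕1⊕0⊕0⊕0⊕0⊕0⊕1⊕1⊕1⊕1⊕0⊕0⊕1 = 1
s16: b16⊕b17⊕b18⊕b19⊕b20⊕b21⊕b22⊕b23⊕b24⊕b25⊕b26⊕b27⊕b28⊕b29⊕b30⊕b31 = 1⊕1⊕0⊕0⊕1⊕0⊕1⊕1⊕0⊕1⊕1⊕1⊕1⊕0⊕0⊕1 = 0
Syndrome (s16...s1) = 01010 → position 10.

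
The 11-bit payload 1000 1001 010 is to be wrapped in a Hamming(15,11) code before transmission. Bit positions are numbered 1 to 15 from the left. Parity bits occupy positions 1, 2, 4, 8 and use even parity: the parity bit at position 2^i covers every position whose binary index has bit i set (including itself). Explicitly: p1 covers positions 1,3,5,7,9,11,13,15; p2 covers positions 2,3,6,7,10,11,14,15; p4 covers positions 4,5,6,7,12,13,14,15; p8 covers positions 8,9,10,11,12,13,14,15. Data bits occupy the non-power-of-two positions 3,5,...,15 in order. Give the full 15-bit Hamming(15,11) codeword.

Place data bits at non-power-of-two positions: b3=1, b5=0, b6=0, b7=0, b9=1, b10=0, b11=0, b12=1, b13=0, b14=1, b15=0.
p1 = XOR of data positions {3,5,7,9,11,13,15} = 1⊕0⊕0⊕1⊕0⊕0⊕0 = 0
p2 = XOR of data positions {3,6,7,10,11,14,15} = 1⊕0⊕0⊕0⊕0⊕1⊕0 = 0
p4 = XOR of data positions {5,6,7,12,13,14,15} = 0⊕0⊕0⊕1⊕0⊕1⊕0 = 0
p8 = XOR of data positions {9,10,11,12,13,14,15} = 1⊕0⊕0⊕1⊕0⊕1⊕0 = 1
Codeword b1..b15 = 001000011001010

001000011001010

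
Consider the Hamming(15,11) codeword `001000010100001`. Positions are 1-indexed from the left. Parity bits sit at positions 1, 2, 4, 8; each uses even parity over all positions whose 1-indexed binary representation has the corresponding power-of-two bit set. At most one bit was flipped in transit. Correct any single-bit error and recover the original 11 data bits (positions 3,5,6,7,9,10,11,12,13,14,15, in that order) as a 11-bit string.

s1: b1⊕b3⊕b5⊕b7⊕b9⊕b11⊕b13⊕b15 = 0⊕1⊕0⊕0⊕0⊕0⊕0⊕1 = 0
s2: b2⊕b3⊕b6⊕b7⊕b10⊕b11⊕b14⊕b15 = 0⊕1⊕0⊕0⊕1⊕0⊕0⊕1 = 1
s4: b4⊕b5⊕b6⊕b7⊕b12⊕b13⊕b14⊕b15 = 0⊕0⊕0⊕0⊕0⊕0⊕0⊕1 = 1
s8: b8⊕b9⊕b10⊕b11⊕b12⊕b13⊕b14⊕b15 = 1⊕0⊕1⊕0⊕0⊕0⊕0⊕1 = 1
Syndrome (s8...s1) = 1110 → position 14.
Flip bit 14: corrected codeword = 001000010100011
Data bits at positions 3,5,6,7,9,10,11,12,13,14,15: 10000100011

10000100011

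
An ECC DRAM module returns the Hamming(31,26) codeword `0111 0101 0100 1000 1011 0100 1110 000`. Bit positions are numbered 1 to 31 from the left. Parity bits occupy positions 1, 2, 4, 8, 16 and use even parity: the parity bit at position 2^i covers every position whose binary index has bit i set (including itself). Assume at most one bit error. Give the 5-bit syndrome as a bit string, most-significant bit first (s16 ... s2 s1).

10100

s1: b1⊕b3⊕b5⊕b7⊕b9⊕b11⊕b13⊕b15⊕b17⊕b19⊕b21⊕b23⊕b25⊕b27⊕b29⊕b31 = 0⊕1⊕0⊕0⊕0⊕0⊕1⊕0⊕1⊕1⊕0⊕0⊕1⊕1⊕0⊕0 = 0
s2: b2⊕b3⊕b6⊕b7⊕b10⊕b11⊕b14⊕b15⊕b18⊕b19⊕b22⊕b23⊕b26⊕b27⊕b30⊕b31 = 1⊕1⊕1⊕0⊕1⊕0⊕0⊕0⊕0⊕1⊕1⊕0⊕1⊕1⊕0⊕0 = 0
s4: b4⊕b5⊕b6⊕b7⊕b12⊕b13⊕b14⊕b15⊕b20⊕b21⊕b22⊕b23⊕b28⊕b29⊕b30⊕b31 = 1⊕0⊕1⊕0⊕0⊕1⊕0⊕0⊕1⊕0⊕1⊕0⊕0⊕0⊕0⊕0 = 1
s8: b8⊕b9⊕b10⊕b11⊕b12⊕b13⊕b14⊕b15⊕b24⊕b25⊕b26⊕b27⊕b28⊕b29⊕b30⊕b31 = 1⊕0⊕1⊕0⊕0⊕1⊕0⊕0⊕0⊕1⊕1⊕1⊕0⊕0⊕0⊕0 = 0
s16: b16⊕b17⊕b18⊕b19⊕b20⊕b21⊕b22⊕b23⊕b24⊕b25⊕b26⊕b27⊕b28⊕b29⊕b30⊕b31 = 0⊕1⊕0⊕1⊕1⊕0⊕1⊕0⊕0⊕1⊕1⊕1⊕0⊕0⊕0⊕0 = 1
Syndrome (s16...s1) = 10100 → position 20.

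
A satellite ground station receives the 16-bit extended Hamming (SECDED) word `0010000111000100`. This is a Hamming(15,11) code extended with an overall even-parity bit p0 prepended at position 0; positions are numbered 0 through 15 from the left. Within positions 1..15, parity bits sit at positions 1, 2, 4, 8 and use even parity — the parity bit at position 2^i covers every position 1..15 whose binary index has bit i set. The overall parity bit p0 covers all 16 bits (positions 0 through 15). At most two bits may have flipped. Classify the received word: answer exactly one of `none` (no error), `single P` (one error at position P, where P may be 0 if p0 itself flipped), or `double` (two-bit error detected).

s1: b1⊕b3⊕b5⊕b7⊕b9⊕b11⊕b13⊕b15 = 0⊕0⊕0⊕1⊕1⊕0⊕1⊕0 = 1
s2: b2⊕b3⊕b6⊕b7⊕b10⊕b11⊕b14⊕b15 = 1⊕0⊕0⊕1⊕0⊕0⊕0⊕0 = 0
s4: b4⊕b5⊕b6⊕b7⊕b12⊕b13⊕b14⊕b15 = 0⊕0⊕0⊕1⊕0⊕1⊕0⊕0 = 0
s8: b8⊕b9⊕b10⊕b11⊕b12⊕b13⊕b14⊕b15 = 1⊕1⊕0⊕0⊕0⊕1⊕0⊕0 = 1
Syndrome (s8...s1) = 1001 → position 9.
Overall parity (XOR of all 16 bits, including p0): 0⊕0⊕1⊕0⊕0⊕0⊕0⊕1⊕1⊕1⊕0⊕0⊕0⊕1⊕0⊕0 = 1
Overall=1, syndrome position=9 → single-bit error at position 9.

single 9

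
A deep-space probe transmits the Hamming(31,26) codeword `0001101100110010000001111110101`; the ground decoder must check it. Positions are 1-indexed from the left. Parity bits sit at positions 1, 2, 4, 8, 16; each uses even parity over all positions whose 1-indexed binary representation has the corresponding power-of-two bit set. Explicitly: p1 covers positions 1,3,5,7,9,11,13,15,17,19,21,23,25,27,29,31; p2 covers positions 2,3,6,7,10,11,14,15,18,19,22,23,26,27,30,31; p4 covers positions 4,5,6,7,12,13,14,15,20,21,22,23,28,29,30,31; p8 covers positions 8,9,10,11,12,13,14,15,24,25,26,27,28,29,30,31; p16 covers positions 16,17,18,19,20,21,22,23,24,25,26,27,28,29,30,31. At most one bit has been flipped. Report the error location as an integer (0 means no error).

5

s1: b1⊕b3⊕b5⊕b7⊕b9⊕b11⊕b13⊕b15⊕b17⊕b19⊕b21⊕b23⊕b25⊕b27⊕b29⊕b31 = 0⊕0⊕1⊕1⊕0⊕1⊕0⊕1⊕0⊕0⊕0⊕1⊕1⊕1⊕1⊕1 = 1
s2: b2⊕b3⊕b6⊕b7⊕b10⊕b11⊕b14⊕b15⊕b18⊕b19⊕b22⊕b23⊕b26⊕b27⊕b30⊕b31 = 0⊕0⊕0⊕1⊕0⊕1⊕0⊕1⊕0⊕0⊕1⊕1⊕1⊕1⊕0⊕1 = 0
s4: b4⊕b5⊕b6⊕b7⊕b12⊕b13⊕b14⊕b15⊕b20⊕b21⊕b22⊕b23⊕b28⊕b29⊕b30⊕b31 = 1⊕1⊕0⊕1⊕1⊕0⊕0⊕1⊕0⊕0⊕1⊕1⊕0⊕1⊕0⊕1 = 1
s8: b8⊕b9⊕b10⊕b11⊕b12⊕b13⊕b14⊕b15⊕b24⊕b25⊕b26⊕b27⊕b28⊕b29⊕b30⊕b31 = 1⊕0⊕0⊕1⊕1⊕0⊕0⊕1⊕1⊕1⊕1⊕1⊕0⊕1⊕0⊕1 = 0
s16: b16⊕b17⊕b18⊕b19⊕b20⊕b21⊕b22⊕b23⊕b24⊕b25⊕b26⊕b27⊕b28⊕b29⊕b30⊕b31 = 0⊕0⊕0⊕0⊕0⊕0⊕1⊕1⊕1⊕1⊕1⊕1⊕0⊕1⊕0⊕1 = 0
Syndrome (s16...s1) = 00101 → position 5.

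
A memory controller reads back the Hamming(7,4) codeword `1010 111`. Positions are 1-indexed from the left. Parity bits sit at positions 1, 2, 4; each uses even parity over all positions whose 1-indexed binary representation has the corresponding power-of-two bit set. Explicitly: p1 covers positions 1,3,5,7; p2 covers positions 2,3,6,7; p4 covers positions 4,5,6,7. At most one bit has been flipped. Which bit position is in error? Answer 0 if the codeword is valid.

6

s1: b1⊕b3⊕b5⊕b7 = 1⊕1⊕1⊕1 = 0
s2: b2⊕b3⊕b6⊕b7 = 0⊕1⊕1⊕1 = 1
s4: b4⊕b5⊕b6⊕b7 = 0⊕1⊕1⊕1 = 1
Syndrome (s4...s1) = 110 → position 6.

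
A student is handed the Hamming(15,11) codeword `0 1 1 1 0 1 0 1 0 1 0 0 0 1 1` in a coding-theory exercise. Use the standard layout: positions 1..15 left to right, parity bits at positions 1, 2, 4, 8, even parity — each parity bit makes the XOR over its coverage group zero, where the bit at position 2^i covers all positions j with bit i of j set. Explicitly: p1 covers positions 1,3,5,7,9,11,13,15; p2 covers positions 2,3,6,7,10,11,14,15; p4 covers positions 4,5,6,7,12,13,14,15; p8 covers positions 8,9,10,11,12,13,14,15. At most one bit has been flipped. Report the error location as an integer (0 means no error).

s1: b1⊕b3⊕b5⊕b7⊕b9⊕b11⊕b13⊕b15 = 0⊕1⊕0⊕0⊕0⊕0⊕0⊕1 = 0
s2: b2⊕b3⊕b6⊕b7⊕b10⊕b11⊕b14⊕b15 = 1⊕1⊕1⊕0⊕1⊕0⊕1⊕1 = 0
s4: b4⊕b5⊕b6⊕b7⊕b12⊕b13⊕b14⊕b15 = 1⊕0⊕1⊕0⊕0⊕0⊕1⊕1 = 0
s8: b8⊕b9⊕b10⊕b11⊕b12⊕b13⊕b14⊕b15 = 1⊕0⊕1⊕0⊕0⊕0⊕1⊕1 = 0
Syndrome (s8...s1) = 0000 → position 0 (no error).

0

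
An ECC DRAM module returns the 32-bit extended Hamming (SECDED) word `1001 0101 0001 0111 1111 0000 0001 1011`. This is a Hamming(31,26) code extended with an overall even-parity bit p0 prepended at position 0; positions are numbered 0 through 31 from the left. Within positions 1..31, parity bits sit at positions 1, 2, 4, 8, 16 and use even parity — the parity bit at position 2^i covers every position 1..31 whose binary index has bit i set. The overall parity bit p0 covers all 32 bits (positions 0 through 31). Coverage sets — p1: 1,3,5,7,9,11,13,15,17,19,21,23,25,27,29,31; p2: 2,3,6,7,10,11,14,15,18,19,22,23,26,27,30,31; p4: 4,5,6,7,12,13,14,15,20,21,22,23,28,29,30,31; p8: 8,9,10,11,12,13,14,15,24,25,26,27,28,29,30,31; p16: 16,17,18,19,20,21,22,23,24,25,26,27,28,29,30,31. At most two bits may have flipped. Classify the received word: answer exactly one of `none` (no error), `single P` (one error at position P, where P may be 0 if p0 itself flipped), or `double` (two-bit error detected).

s1: b1⊕b3⊕b5⊕b7⊕b9⊕b11⊕b13⊕b15⊕b17⊕b19⊕b21⊕b23⊕b25⊕b27⊕b29⊕b31 = 0⊕1⊕1⊕1⊕0⊕1⊕1⊕1⊕1⊕1⊕0⊕0⊕0⊕1⊕0⊕1 = 0
s2: b2⊕b3⊕b6⊕b7⊕b10⊕b11⊕b14⊕b15⊕b18⊕b19⊕b22⊕b23⊕b26⊕b27⊕b30⊕b31 = 0⊕1⊕0⊕1⊕0⊕1⊕1⊕1⊕1⊕1⊕0⊕0⊕0⊕1⊕1⊕1 = 0
s4: b4⊕b5⊕b6⊕b7⊕b12⊕b13⊕b14⊕b15⊕b20⊕b21⊕b22⊕b23⊕b28⊕b29⊕b30⊕b31 = 0⊕1⊕0⊕1⊕0⊕1⊕1⊕1⊕0⊕0⊕0⊕0⊕1⊕0⊕1⊕1 = 0
s8: b8⊕b9⊕b10⊕b11⊕b12⊕b13⊕b14⊕b15⊕b24⊕b25⊕b26⊕b27⊕b28⊕b29⊕b30⊕b31 = 0⊕0⊕0⊕1⊕0⊕1⊕1⊕1⊕0⊕0⊕0⊕1⊕1⊕0⊕1⊕1 = 0
s16: b16⊕b17⊕b18⊕b19⊕b20⊕b21⊕b22⊕b23⊕b24⊕b25⊕b26⊕b27⊕b28⊕b29⊕b30⊕b31 = 1⊕1⊕1⊕1⊕0⊕0⊕0⊕0⊕0⊕0⊕0⊕1⊕1⊕0⊕1⊕1 = 0
Syndrome (s16...s1) = 00000 → position 0 (no error).
Overall parity (XOR of all 32 bits, including p0): 1⊕0⊕0⊕1⊕0⊕1⊕0⊕1⊕0⊕0⊕0⊕1⊕0⊕1⊕1⊕1⊕1⊕1⊕1⊕1⊕0⊕0⊕0⊕0⊕0⊕0⊕0⊕1⊕1⊕0⊕1⊕1 = 0
Overall=0, syndrome position=0 → no error.

none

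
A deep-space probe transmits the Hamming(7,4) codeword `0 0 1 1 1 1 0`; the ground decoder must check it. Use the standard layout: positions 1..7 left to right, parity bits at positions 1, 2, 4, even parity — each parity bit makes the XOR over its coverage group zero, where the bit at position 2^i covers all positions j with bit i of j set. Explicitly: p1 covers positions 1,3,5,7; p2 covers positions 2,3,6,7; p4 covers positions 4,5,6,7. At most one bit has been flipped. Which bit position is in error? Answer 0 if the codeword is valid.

4

s1: b1⊕b3⊕b5⊕b7 = 0⊕1⊕1⊕0 = 0
s2: b2⊕b3⊕b6⊕b7 = 0⊕1⊕1⊕0 = 0
s4: b4⊕b5⊕b6⊕b7 = 1⊕1⊕1⊕0 = 1
Syndrome (s4...s1) = 100 → position 4.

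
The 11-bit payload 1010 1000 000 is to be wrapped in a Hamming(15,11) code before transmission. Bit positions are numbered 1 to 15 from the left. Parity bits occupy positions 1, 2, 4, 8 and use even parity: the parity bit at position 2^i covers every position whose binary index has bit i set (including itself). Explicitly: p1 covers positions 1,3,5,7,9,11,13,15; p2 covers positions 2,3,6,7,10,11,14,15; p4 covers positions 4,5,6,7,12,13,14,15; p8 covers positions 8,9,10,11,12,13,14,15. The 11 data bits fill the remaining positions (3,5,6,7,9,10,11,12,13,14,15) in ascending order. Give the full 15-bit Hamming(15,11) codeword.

001101011000000

Place data bits at non-power-of-two positions: b3=1, b5=0, b6=1, b7=0, b9=1, b10=0, b11=0, b12=0, b13=0, b14=0, b15=0.
p1 = XOR of data positions {3,5,7,9,11,13,15} = 1⊕0⊕0⊕1⊕0⊕0⊕0 = 0
p2 = XOR of data positions {3,6,7,10,11,14,15} = 1⊕1⊕0⊕0⊕0⊕0⊕0 = 0
p4 = XOR of data positions {5,6,7,12,13,14,15} = 0⊕1⊕0⊕0⊕0⊕0⊕0 = 1
p8 = XOR of data positions {9,10,11,12,13,14,15} = 1⊕0⊕0⊕0⊕0⊕0⊕0 = 1
Codeword b1..b15 = 001101011000000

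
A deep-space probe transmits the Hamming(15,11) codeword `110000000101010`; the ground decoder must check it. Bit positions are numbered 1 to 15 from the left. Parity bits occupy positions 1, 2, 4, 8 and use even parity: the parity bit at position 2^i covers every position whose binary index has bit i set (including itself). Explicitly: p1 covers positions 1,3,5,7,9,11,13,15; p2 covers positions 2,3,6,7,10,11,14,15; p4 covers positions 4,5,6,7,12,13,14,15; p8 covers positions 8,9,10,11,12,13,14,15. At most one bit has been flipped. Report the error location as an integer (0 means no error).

s1: b1⊕b3⊕b5⊕b7⊕b9⊕b11⊕b13⊕b15 = 1⊕0⊕0⊕0⊕0⊕0⊕0⊕0 = 1
s2: b2⊕b3⊕b6⊕b7⊕b10⊕b11⊕b14⊕b15 = 1⊕0⊕0⊕0⊕1⊕0⊕1⊕0 = 1
s4: b4⊕b5⊕b6⊕b7⊕b12⊕b13⊕b14⊕b15 = 0⊕0⊕0⊕0⊕1⊕0⊕1⊕0 = 0
s8: b8⊕b9⊕b10⊕b11⊕b12⊕b13⊕b14⊕b15 = 0⊕0⊕1⊕0⊕1⊕0⊕1⊕0 = 1
Syndrome (s8...s1) = 1011 → position 11.

11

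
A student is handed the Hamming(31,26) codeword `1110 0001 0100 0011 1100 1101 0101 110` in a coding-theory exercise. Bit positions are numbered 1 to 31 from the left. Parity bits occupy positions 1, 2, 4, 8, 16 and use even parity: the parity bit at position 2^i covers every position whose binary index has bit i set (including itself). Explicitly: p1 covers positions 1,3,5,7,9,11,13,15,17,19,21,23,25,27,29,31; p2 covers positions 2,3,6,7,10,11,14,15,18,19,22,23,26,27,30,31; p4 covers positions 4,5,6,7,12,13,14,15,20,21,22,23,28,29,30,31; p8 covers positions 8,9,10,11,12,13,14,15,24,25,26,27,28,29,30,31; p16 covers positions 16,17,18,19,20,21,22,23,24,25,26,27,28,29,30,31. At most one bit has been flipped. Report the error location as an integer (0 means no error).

s1: b1⊕b3⊕b5⊕b7⊕b9⊕b11⊕b13⊕b15⊕b17⊕b19⊕b21⊕b23⊕b25⊕b27⊕b29⊕b31 = 1⊕1⊕0⊕0⊕0⊕0⊕0⊕1⊕1⊕0⊕1⊕0⊕0⊕0⊕1⊕0 = 0
s2: b2⊕b3⊕b6⊕b7⊕b10⊕b11⊕b14⊕b15⊕b18⊕b19⊕b22⊕b23⊕b26⊕b27⊕b30⊕b31 = 1⊕1⊕0⊕0⊕1⊕0⊕0⊕1⊕1⊕0⊕1⊕0⊕1⊕0⊕1⊕0 = 0
s4: b4⊕b5⊕b6⊕b7⊕b12⊕b13⊕b14⊕b15⊕b20⊕b21⊕b22⊕b23⊕b28⊕b29⊕b30⊕b31 = 0⊕0⊕0⊕0⊕0⊕0⊕0⊕1⊕0⊕1⊕1⊕0⊕1⊕1⊕1⊕0 = 0
s8: b8⊕b9⊕b10⊕b11⊕b12⊕b13⊕b14⊕b15⊕b24⊕b25⊕b26⊕b27⊕b28⊕b29⊕b30⊕b31 = 1⊕0⊕1⊕0⊕0⊕0⊕0⊕1⊕1⊕0⊕1⊕0⊕1⊕1⊕1⊕0 = 0
s16: b16⊕b17⊕b18⊕b19⊕b20⊕b21⊕b22⊕b23⊕b24⊕b25⊕b26⊕b27⊕b28⊕b29⊕b30⊕b31 = 1⊕1⊕1⊕0⊕0⊕1⊕1⊕0⊕1⊕0⊕1⊕0⊕1⊕1⊕1⊕0 = 0
Syndrome (s16...s1) = 00000 → position 0 (no error).

0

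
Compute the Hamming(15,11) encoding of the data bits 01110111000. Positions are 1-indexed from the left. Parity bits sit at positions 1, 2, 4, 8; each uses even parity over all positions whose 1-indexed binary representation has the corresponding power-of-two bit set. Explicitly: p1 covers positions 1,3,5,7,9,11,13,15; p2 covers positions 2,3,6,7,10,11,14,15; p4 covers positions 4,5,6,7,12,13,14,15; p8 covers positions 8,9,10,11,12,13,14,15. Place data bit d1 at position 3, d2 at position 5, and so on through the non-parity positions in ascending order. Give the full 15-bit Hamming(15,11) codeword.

100011110111000

Place data bits at non-power-of-two positions: b3=0, b5=1, b6=1, b7=1, b9=0, b10=1, b11=1, b12=1, b13=0, b14=0, b15=0.
p1 = XOR of data positions {3,5,7,9,11,13,15} = 0⊕1⊕1⊕0⊕1⊕0⊕0 = 1
p2 = XOR of data positions {3,6,7,10,11,14,15} = 0⊕1⊕1⊕1⊕1⊕0⊕0 = 0
p4 = XOR of data positions {5,6,7,12,13,14,15} = 1⊕1⊕1⊕1⊕0⊕0⊕0 = 0
p8 = XOR of data positions {9,10,11,12,13,14,15} = 0⊕1⊕1⊕1⊕0⊕0⊕0 = 1
Codeword b1..b15 = 100011110111000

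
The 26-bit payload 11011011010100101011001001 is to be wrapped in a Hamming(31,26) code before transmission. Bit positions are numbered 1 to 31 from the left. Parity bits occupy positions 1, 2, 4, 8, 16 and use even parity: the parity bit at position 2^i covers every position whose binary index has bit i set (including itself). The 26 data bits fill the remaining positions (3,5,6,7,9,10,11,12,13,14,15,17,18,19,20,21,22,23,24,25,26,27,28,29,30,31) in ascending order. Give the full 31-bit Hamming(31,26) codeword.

Place data bits at non-power-of-two positions: b3=1, b5=1, b6=0, b7=1, b9=1, b10=0, b11=1, b12=1, b13=0, b14=1, b15=0, b17=1, b18=0, b19=0, b20=1, b21=0, b22=1, b23=0, b24=1, b25=1, b26=0, b27=0, b28=1, b29=0, b30=0, b31=1.
p1 = XOR of data positions {3,5,7,9,11,13,15,17,19,21,23,25,27,29,31} = 1⊕1⊕1⊕1⊕1⊕0⊕0⊕1⊕0⊕0⊕0⊕1⊕0⊕0⊕1 = 0
p2 = XOR of data positions {3,6,7,10,11,14,15,18,19,22,23,26,27,30,31} = 1⊕0⊕1⊕0⊕1⊕1⊕0⊕0⊕0⊕1⊕0⊕0⊕0⊕0⊕1 = 0
p4 = XOR of data positions {5,6,7,12,13,14,15,20,21,22,23,28,29,30,31} = 1⊕0⊕1⊕1⊕0⊕1⊕0⊕1⊕0⊕1⊕0⊕1⊕0⊕0⊕1 = 0
p8 = XOR of data positions {9,10,11,12,13,14,15,24,25,26,27,28,29,30,31} = 1⊕0⊕1⊕1⊕0⊕1⊕0⊕1⊕1⊕0⊕0⊕1⊕0⊕0⊕1 = 0
p16 = XOR of data positions {17,18,19,20,21,22,23,24,25,26,27,28,29,30,31} = 1⊕0⊕0⊕1⊕0⊕1⊕0⊕1⊕1⊕0⊕0⊕1⊕0⊕0⊕1 = 1
Codeword b1..b31 = 0010101010110101100101011001001

0010101010110101100101011001001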